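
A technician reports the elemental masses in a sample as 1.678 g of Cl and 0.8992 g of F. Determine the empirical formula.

n(Cl) = 1.678/35.45 = 0.04733, n(F) = 0.8992/19.00 = 0.04733
Ratios (÷ 0.04733): Cl 1.000, F 1.000
Ratio ≈ 1:1, so the empirical formula is ClF

ClF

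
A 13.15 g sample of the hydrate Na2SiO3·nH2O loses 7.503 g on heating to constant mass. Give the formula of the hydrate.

Mass of anhydrous Na2SiO3 = 13.15 − 7.503 = 5.647 g
mol H2O = 7.503 / 18.02 = 0.4164
Molar mass of Na2SiO3 = 122.07 g/mol → mol Na2SiO3 = 5.647 / 122.07 = 0.04626
n = 0.4164 / 0.04626 = 9.00 ≈ 9 → Na2SiO3·9H2O

Na2SiO3·9H2O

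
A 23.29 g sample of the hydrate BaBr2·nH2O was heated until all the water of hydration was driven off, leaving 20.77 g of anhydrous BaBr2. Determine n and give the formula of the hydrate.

Mass of water lost = 23.29 − 20.77 = 2.52 g → 2.52 / 18.02 = 0.1398 mol H2O
Molar mass of BaBr2 = 297.13 g/mol → mol BaBr2 = 20.77 / 297.13 = 0.0699
n = 0.1398 / 0.0699 = 2.00 ≈ 2 → BaBr2·2H2O

BaBr2·2H2O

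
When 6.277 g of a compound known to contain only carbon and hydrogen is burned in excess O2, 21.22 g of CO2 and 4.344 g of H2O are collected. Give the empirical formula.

mol C = 21.22 / 44.01 = 0.4822; mass C = 0.4822 × 12.01 = 5.791 g
mol H = 2 × (4.344 / 18.02) = 0.4821; mass H = 0.4821 × 1.008 = 0.4860 g
Divide by the smallest (0.4821 mol H): C 1.000, H 1.000
Ratio ≈ 1:1, so the empirical formula is CH

CH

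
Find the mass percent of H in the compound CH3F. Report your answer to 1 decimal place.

8.9%

Molar mass = 1(12.01) + 3(1.008) + 1(19.00) = 34.034 g/mol
Mass of H per mole = 3 × 1.008 = 3.024 g
% H = 3.024 / 34.034 × 100 = 8.9%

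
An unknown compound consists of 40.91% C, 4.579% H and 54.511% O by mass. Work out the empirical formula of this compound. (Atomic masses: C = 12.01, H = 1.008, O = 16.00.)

Assume 100 g: 40.91 g C, 4.579 g H, 54.511 g O.
Moles — C: 40.91 / 12.01 = 3.406 mol; H: 4.579 / 1.008 = 4.543 mol; O: 54.511 / 16.00 = 3.407 mol
Smallest is C at 3.406 mol; normalising gives C 1.000, H 1.334, O 1.000
Scaling by 3: C 3.00, H 4.00, O 3.00 → C3H4O3

C3H4O3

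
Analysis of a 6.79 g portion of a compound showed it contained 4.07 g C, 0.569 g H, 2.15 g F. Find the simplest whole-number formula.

C3H5F

n(C) = 4.07/12.01 = 0.3389, n(H) = 0.569/1.008 = 0.5645, n(F) = 2.15/19.00 = 0.1132
Smallest is F at 0.1132 mol; normalising gives C 2.995, H 4.988, F 1.000
Ratio ≈ 3:5:1, so the empirical formula is C3H5F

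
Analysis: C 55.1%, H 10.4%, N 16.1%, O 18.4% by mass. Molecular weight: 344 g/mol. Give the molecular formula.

Assume 100 g: 55.1 g C, 10.4 g H, 16.1 g N, 18.4 g O.
C: 55.1 g ÷ 12.01 g/mol = 4.588 mol
H: 10.4 g ÷ 1.008 g/mol = 10.32 mol
N: 16.1 g ÷ 14.01 g/mol = 1.149 mol
O: 18.4 g ÷ 16.00 g/mol = 1.15 mol
Ratios (÷ 1.149): C 3.992, H 8.978, N 1.000, O 1.001
Ratio ≈ 4:9:1:1, so the empirical formula is C4H9NO
Empirical-formula mass = 87.12 g/mol
n = 344 / 87.12 = 3.95 ≈ 4
Molecular formula = (C4H9NO)×4 = C16H36N4O4

C16H36N4O4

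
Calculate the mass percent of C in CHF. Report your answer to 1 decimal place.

37.5%

Molar mass = 1(12.01) + 1(1.008) + 1(19.00) = 32.018 g/mol
Mass of C per mole = 1 × 12.01 = 12.010 g
% C = 12.010 / 32.018 × 100 = 37.5%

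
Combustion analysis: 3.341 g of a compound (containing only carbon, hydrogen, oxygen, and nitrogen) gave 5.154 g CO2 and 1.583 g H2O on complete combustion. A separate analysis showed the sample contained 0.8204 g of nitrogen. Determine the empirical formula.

mol C = 5.154 / 44.01 = 0.1171; mass C = 0.1171 × 12.01 = 1.406 g
mol H = 2 × (1.583 / 18.02) = 0.1757; mass H = 0.1757 × 1.008 = 0.1771 g
mol N = 0.8204 / 14.01 = 0.05856
mass O = 3.341 − (2.404) = 0.9370 g → mol O = 0.05856
Smallest is N at 0.05856 mol; normalising gives C 2.000, H 3.000, N 1.000, O 1.000
→ C2H3NO

C2H3NO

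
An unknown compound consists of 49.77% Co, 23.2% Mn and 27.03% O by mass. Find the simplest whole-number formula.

Co2MnO4

Assume 100 g: 49.77 g Co, 23.2 g Mn, 27.03 g O.
Moles — Co: 49.77 / 58.93 = 0.8446 mol; Mn: 23.2 / 54.94 = 0.4223 mol; O: 27.03 / 16.00 = 1.689 mol
Divide by the smallest (0.4223 mol Mn): Co 2.000, Mn 1.000, O 4.001
→ Co2MnO4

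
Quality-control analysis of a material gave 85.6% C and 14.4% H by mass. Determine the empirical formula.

Assume 100 g: 85.6 g C, 14.4 g H.
n(C) = 85.6/12.01 = 7.127, n(H) = 14.4/1.008 = 14.29
Ratios (÷ 7.127): C 1.000, H 2.004
≈ 1:2 → CH2

CH2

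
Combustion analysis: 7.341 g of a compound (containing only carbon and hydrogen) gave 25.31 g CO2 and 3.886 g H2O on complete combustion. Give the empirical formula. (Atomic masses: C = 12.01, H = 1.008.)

C4H3

mol C = 25.31 / 44.01 = 0.5751; mass C = 0.5751 × 12.01 = 6.907 g
mol H = 2 × (3.886 / 18.02) = 0.4313; mass H = 0.4313 × 1.008 = 0.4347 g
Divide by the smallest (0.4313 mol H): C 1.333, H 1.000
Scaling by 3: C 4.00, H 3.00 → C4H3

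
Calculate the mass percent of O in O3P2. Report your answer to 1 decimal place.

43.7%

Molar mass = 3(16.00) + 2(30.97) = 109.940 g/mol
Mass of O per mole = 3 × 16.00 = 48.000 g
% O = 48.000 / 109.940 × 100 = 43.7%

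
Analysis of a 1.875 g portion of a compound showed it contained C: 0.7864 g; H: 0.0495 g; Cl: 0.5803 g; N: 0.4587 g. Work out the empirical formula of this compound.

Moles — C: 0.7864 / 12.01 = 0.06548 mol; H: 0.0495 / 1.008 = 0.04911 mol; Cl: 0.5803 / 35.45 = 0.01637 mol; N: 0.4587 / 14.01 = 0.03274 mol
Smallest is Cl at 0.01637 mol; normalising gives C 4.000, H 3.000, Cl 1.000, N 2.000
→ C4H3ClN2

C4H3ClN2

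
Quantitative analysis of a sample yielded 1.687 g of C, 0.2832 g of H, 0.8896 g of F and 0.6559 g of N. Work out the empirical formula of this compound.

Moles — C: 1.687 / 12.01 = 0.1405 mol; H: 0.2832 / 1.008 = 0.281 mol; F: 0.8896 / 19.00 = 0.04682 mol; N: 0.6559 / 14.01 = 0.04682 mol
Divide by the smallest (0.04682 mol N): C 3.000, H 6.001, F 1.000, N 1.000
Ratio ≈ 3:6:1:1, so the empirical formula is C3H6FN

C3H6FN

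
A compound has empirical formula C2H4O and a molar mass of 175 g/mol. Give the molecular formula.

Empirical-formula mass = 44.05 g/mol
n = 175 / 44.05 = 3.97 ≈ 4
Molecular formula = (C2H4O)4 = C8H16O4

C8H16O4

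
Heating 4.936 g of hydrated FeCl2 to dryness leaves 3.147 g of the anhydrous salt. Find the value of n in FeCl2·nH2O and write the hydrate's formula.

FeCl2·4H2O

Mass of water lost = 4.936 − 3.147 = 1.789 g → 1.789 / 18.02 = 0.09928 mol H2O
Molar mass of FeCl2 = 126.75 g/mol → mol FeCl2 = 3.147 / 126.75 = 0.02483
n = 0.09928 / 0.02483 = 4.00 ≈ 4 → FeCl2·4H2O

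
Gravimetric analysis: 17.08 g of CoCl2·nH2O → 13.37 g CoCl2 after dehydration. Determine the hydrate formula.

CoCl2·2H2O

Mass of water lost = 17.08 − 13.37 = 3.71 g → 3.71 / 18.02 = 0.2059 mol H2O
Molar mass of CoCl2 = 129.83 g/mol → mol CoCl2 = 13.37 / 129.83 = 0.103
n = 0.2059 / 0.103 = 2.00 ≈ 2 → CoCl2·2H2O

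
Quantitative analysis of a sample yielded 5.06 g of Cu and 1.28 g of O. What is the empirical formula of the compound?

n(Cu) = 5.06/63.55 = 0.07962, n(O) = 1.28/16.00 = 0.08
Divide by the smallest (0.07962 mol Cu): Cu 1.000, O 1.005
Ratio ≈ 1:1, so the empirical formula is CuO

CuO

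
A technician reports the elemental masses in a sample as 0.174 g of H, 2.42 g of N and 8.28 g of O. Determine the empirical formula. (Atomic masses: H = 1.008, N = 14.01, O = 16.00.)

HNO3

n(H) = 0.174/1.008 = 0.1726, n(N) = 2.42/14.01 = 0.1727, n(O) = 8.28/16.00 = 0.5175
Ratios (÷ 0.1726): H 1.000, N 1.001, O 2.998
→ HNO3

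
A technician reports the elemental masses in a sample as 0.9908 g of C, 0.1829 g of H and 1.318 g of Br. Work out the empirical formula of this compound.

Moles — C: 0.9908 / 12.01 = 0.0825 mol; H: 0.1829 / 1.008 = 0.1814 mol; Br: 1.318 / 79.90 = 0.0165 mol
Ratios (÷ 0.0165): C 5.001, H 11.000, Br 1.000
Ratio ≈ 5:11:1, so the empirical formula is C5H11Br

C5H11Br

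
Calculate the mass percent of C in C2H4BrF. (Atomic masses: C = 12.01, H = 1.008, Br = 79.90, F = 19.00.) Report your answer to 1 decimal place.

18.9%

Molar mass = 2(12.01) + 4(1.008) + 1(79.90) + 1(19.00) = 126.952 g/mol
Mass of C per mole = 2 × 12.01 = 24.020 g
% C = 24.020 / 126.952 × 100 = 18.9%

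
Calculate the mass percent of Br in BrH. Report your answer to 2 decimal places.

98.75%

Molar mass = 1(79.90) + 1(1.008) = 80.908 g/mol
Mass of Br per mole = 1 × 79.90 = 79.900 g
% Br = 79.900 / 80.908 × 100 = 98.75%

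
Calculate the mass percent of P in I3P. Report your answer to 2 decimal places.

7.52%

Molar mass = 3(126.90) + 1(30.97) = 411.670 g/mol
Mass of P per mole = 1 × 30.97 = 30.970 g
% P = 30.970 / 411.670 × 100 = 7.52%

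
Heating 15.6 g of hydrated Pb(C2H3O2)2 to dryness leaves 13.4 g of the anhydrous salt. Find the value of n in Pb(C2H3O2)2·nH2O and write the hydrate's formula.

Mass of water lost = 15.6 − 13.4 = 2.2 g → 2.2 / 18.02 = 0.1221 mol H2O
Molar mass of Pb(C2H3O2)2 = 325.29 g/mol → mol Pb(C2H3O2)2 = 13.4 / 325.29 = 0.04119
n = 0.1221 / 0.04119 = 2.96 ≈ 3 → Pb(C2H3O2)2·3H2O

Pb(C2H3O2)2·3H2O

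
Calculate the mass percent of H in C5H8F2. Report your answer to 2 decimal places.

7.60%

Molar mass = 5(12.01) + 8(1.008) + 2(19.00) = 106.114 g/mol
Mass of H per mole = 8 × 1.008 = 8.064 g
% H = 8.064 / 106.114 × 100 = 7.60%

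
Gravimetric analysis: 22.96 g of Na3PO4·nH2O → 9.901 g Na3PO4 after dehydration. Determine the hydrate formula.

Na3PO4·12H2O

Mass of water lost = 22.96 − 9.901 = 13.06 g → 13.06 / 18.02 = 0.7247 mol H2O
Molar mass of Na3PO4 = 163.94 g/mol → mol Na3PO4 = 9.901 / 163.94 = 0.06039
n = 0.7247 / 0.06039 = 12.00 ≈ 12 → Na3PO4·12H2O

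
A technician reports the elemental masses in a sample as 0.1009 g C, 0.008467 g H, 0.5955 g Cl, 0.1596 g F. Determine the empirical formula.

CHCl2F

n(C) = 0.1009/12.01 = 0.008401, n(H) = 0.008467/1.008 = 0.0084, n(Cl) = 0.5955/35.45 = 0.0168, n(F) = 0.1596/19.00 = 0.0084
Divide by the smallest (0.0084 mol H): C 1.000, H 1.000, Cl 2.000, F 1.000
Ratio ≈ 1:1:2:1, so the empirical formula is CHCl2F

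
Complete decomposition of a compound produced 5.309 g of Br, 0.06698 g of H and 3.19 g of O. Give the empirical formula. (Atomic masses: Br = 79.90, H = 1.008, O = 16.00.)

Br: 5.309 g ÷ 79.90 g/mol = 0.06645 mol
H: 0.06698 g ÷ 1.008 g/mol = 0.06645 mol
O: 3.19 g ÷ 16.00 g/mol = 0.1994 mol
Divide by the smallest (0.06645 mol Br): Br 1.000, H 1.000, O 3.001
≈ 1:1:3 → BrHO3

BrHO3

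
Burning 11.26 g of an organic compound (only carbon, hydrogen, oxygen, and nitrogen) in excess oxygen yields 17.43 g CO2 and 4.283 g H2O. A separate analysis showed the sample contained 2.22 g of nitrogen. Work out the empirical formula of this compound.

C5H6N2O3

mol C = 17.43 / 44.01 = 0.3960; mass C = 0.3960 × 12.01 = 4.757 g
mol H = 2 × (4.283 / 18.02) = 0.4754; mass H = 0.4754 × 1.008 = 0.4792 g
mol N = 2.22 / 14.01 = 0.1585
mass O = 11.26 − (7.456) = 3.804 g → mol O = 0.2378
Ratios (÷ 0.1585): C 2.499, H 3.000, N 1.000, O 1.501
Multiply by 2: C 5.00, H 6.00, N 2.00, O 3.00 → C5H6N2O3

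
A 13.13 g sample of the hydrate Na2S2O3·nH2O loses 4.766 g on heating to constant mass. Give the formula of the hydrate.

Na2S2O3·5H2O

Mass of anhydrous Na2S2O3 = 13.13 − 4.766 = 8.364 g
mol H2O = 4.766 / 18.02 = 0.2645
Molar mass of Na2S2O3 = 158.12 g/mol → mol Na2S2O3 = 8.364 / 158.12 = 0.0529
n = 0.2645 / 0.0529 = 5.00 ≈ 5 → Na2S2O3·5H2O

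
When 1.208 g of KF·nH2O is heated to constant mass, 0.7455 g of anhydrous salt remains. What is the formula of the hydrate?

Mass of water lost = 1.208 − 0.7455 = 0.4625 g → 0.4625 / 18.02 = 0.02567 mol H2O
Molar mass of KF = 58.10 g/mol → mol KF = 0.7455 / 58.10 = 0.01283
n = 0.02567 / 0.01283 = 2.00 ≈ 2 → KF·2H2O

KF·2H2O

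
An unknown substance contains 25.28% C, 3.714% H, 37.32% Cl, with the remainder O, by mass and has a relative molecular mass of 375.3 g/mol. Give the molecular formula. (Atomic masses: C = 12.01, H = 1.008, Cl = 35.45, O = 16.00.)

Assume 100 g: 25.28 g C, 3.714 g H, 37.32 g Cl, 33.686 g O.
Moles — C: 25.28 / 12.01 = 2.105 mol; H: 3.714 / 1.008 = 3.685 mol; Cl: 37.32 / 35.45 = 1.053 mol; O: 33.686 / 16.00 = 2.105 mol
Ratios (÷ 1.053): C 1.999, H 3.500, Cl 1.000, O 2.000
×2: C 4.00, H 7.00, Cl 2.00, O 4.00 → C4H7Cl2O4
Empirical-formula mass = 190.00 g/mol
n = 375.3 / 190.00 = 1.98 ≈ 2
Molecular formula = (C4H7Cl2O4)×2 = C8H14Cl4O8

C8H14Cl4O8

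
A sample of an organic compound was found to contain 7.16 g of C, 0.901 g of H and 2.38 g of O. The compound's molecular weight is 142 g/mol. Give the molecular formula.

Moles — C: 7.16 / 12.01 = 0.5962 mol; H: 0.901 / 1.008 = 0.8938 mol; O: 2.38 / 16.00 = 0.1487 mol
Ratios (÷ 0.1487): C 4.008, H 6.009, O 1.000
Ratio ≈ 4:6:1, so the empirical formula is C4H6O
Empirical-formula mass = 70.09 g/mol
n = 142 / 70.09 = 2.03 ≈ 2
Molecular formula = (C4H6O)×2 = C8H12O2

C8H12O2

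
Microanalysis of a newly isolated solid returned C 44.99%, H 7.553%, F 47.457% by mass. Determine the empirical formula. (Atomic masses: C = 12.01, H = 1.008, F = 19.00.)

C3H6F2

Assume 100 g: 44.99 g C, 7.553 g H, 47.457 g F.
Moles — C: 44.99 / 12.01 = 3.746 mol; H: 7.553 / 1.008 = 7.493 mol; F: 47.457 / 19.00 = 2.498 mol
Smallest is F at 2.498 mol; normalising gives C 1.500, H 3.000, F 1.000
Multiply by 2: C 3.00, H 6.00, F 2.00 → C3H6F2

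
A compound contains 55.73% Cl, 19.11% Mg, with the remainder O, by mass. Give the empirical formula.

Cl2MgO2

Assume 100 g: 55.73 g Cl, 19.11 g Mg, 25.16 g O.
n(Cl) = 55.73/35.45 = 1.572, n(Mg) = 19.11/24.31 = 0.7861, n(O) = 25.16/16.00 = 1.573
Smallest is Mg at 0.7861 mol; normalising gives Cl 2.000, Mg 1.000, O 2.000
Ratio ≈ 2:1:2, so the empirical formula is Cl2MgO2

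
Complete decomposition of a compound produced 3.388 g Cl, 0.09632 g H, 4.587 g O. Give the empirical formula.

Moles — Cl: 3.388 / 35.45 = 0.09557 mol; H: 0.09632 / 1.008 = 0.09556 mol; O: 4.587 / 16.00 = 0.2867 mol
Divide by the smallest (0.09556 mol H): Cl 1.000, H 1.000, O 3.000
Ratio ≈ 1:1:3, so the empirical formula is ClHO3

ClHO3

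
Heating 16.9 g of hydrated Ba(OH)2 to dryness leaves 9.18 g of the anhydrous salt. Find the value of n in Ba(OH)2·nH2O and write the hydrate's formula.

Mass of water lost = 16.9 − 9.18 = 7.72 g → 7.72 / 18.02 = 0.4284 mol H2O
Molar mass of Ba(OH)2 = 171.35 g/mol → mol Ba(OH)2 = 9.18 / 171.35 = 0.05358
n = 0.4284 / 0.05358 = 8.00 ≈ 8 → Ba(OH)2·8H2O

Ba(OH)2·8H2O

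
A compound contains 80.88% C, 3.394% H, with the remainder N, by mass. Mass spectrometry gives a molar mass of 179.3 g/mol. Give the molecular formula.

C12H6N2

Assume 100 g: 80.88 g C, 3.394 g H, 15.726 g N.
C: 80.88 g ÷ 12.01 g/mol = 6.734 mol
H: 3.394 g ÷ 1.008 g/mol = 3.367 mol
N: 15.726 g ÷ 14.01 g/mol = 1.122 mol
Smallest is N at 1.122 mol; normalising gives C 6.000, H 3.000, N 1.000
≈ 6:3:1 → C6H3N
Empirical-formula mass = 89.09 g/mol
n = 179.3 / 89.09 = 2.01 ≈ 2
Molecular formula = (C6H3N)×2 = C12H6N2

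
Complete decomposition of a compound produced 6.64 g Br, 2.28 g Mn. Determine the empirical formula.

Moles — Br: 6.64 / 79.90 = 0.0831 mol; Mn: 2.28 / 54.94 = 0.0415 mol
Ratios (÷ 0.0415): Br 2.003, Mn 1.000
≈ 2:1 → Br2Mn

Br2Mn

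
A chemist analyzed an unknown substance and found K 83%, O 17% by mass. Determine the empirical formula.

Assume 100 g: 83 g K, 17 g O.
Moles — K: 83 / 39.10 = 2.123 mol; O: 17 / 16.00 = 1.062 mol
Divide by the smallest (1.062 mol O): K 1.998, O 1.000
Ratio ≈ 2:1, so the empirical formula is K2O

K2O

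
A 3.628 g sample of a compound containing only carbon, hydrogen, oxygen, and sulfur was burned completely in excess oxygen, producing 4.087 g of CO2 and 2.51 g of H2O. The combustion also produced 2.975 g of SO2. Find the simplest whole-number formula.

mol C = 4.087 / 44.01 = 0.09287; mass C = 0.09287 × 12.01 = 1.115 g
mol H = 2 × (2.51 / 18.02) = 0.2786; mass H = 0.2786 × 1.008 = 0.2808 g
mol S = 2.975 / 64.07 = 0.04643; mass S = 1.489 g
mass O = 3.628 − (2.885) = 0.7428 g → mol O = 0.04642
Divide by the smallest (0.04642 mol O): C 2.000, H 6.001, O 1.000, S 1.000
→ C2H6OS

C2H6OS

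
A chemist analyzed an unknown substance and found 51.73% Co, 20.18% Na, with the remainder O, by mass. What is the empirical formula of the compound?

Assume 100 g: 51.73 g Co, 20.18 g Na, 28.09 g O.
n(Co) = 51.73/58.93 = 0.8778, n(Na) = 20.18/22.99 = 0.8778, n(O) = 28.09/16.00 = 1.756
Ratios (÷ 0.8778): Co 1.000, Na 1.000, O 2.000
→ CoNaO2

CoNaO2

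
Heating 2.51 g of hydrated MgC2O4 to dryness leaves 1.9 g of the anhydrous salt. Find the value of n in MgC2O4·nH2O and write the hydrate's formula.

MgC2O4·2H2O

Mass of water lost = 2.51 − 1.9 = 0.61 g → 0.61 / 18.02 = 0.03385 mol H2O
Molar mass of MgC2O4 = 112.33 g/mol → mol MgC2O4 = 1.9 / 112.33 = 0.01691
n = 0.03385 / 0.01691 = 2.00 ≈ 2 → MgC2O4·2H2O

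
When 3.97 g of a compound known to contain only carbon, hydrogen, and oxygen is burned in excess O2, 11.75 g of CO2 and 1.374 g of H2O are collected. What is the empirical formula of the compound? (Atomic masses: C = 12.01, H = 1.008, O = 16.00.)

mol C = 11.75 / 44.01 = 0.2670; mass C = 0.2670 × 12.01 = 3.206 g
mol H = 2 × (1.374 / 18.02) = 0.1525; mass H = 0.1525 × 1.008 = 0.1537 g
mass O = 3.97 − (3.360) = 0.6098 g → mol O = 0.03811
Ratios (÷ 0.03811): C 7.005, H 4.001, O 1.000
Ratio ≈ 7:4:1, so the empirical formula is C7H4O

C7H4O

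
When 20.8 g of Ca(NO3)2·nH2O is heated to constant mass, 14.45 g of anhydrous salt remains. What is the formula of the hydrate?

Mass of water lost = 20.8 − 14.45 = 6.35 g → 6.35 / 18.02 = 0.3524 mol H2O
Molar mass of Ca(NO3)2 = 164.10 g/mol → mol Ca(NO3)2 = 14.45 / 164.10 = 0.08806
n = 0.3524 / 0.08806 = 4.00 ≈ 4 → Ca(NO3)2·4H2O

Ca(NO3)2·4H2O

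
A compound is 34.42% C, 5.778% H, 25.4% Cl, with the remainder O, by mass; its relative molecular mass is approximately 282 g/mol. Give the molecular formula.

Assume 100 g: 34.42 g C, 5.778 g H, 25.4 g Cl, 34.402 g O.
C: 34.42 g ÷ 12.01 g/mol = 2.866 mol
H: 5.778 g ÷ 1.008 g/mol = 5.732 mol
Cl: 25.4 g ÷ 35.45 g/mol = 0.7165 mol
O: 34.402 g ÷ 16.00 g/mol = 2.15 mol
Ratios (÷ 0.7165): C 4.000, H 8.000, Cl 1.000, O 3.001
→ C4H8ClO3
Empirical-formula mass = 139.55 g/mol
n = 282 / 139.55 = 2.02 ≈ 2
Molecular formula = (C4H8ClO3)×2 = C8H16Cl2O6

C8H16Cl2O6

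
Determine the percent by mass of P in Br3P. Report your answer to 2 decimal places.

Molar mass = 3(79.90) + 1(30.97) = 270.670 g/mol
Mass of P per mole = 1 × 30.97 = 30.970 g
% P = 30.970 / 270.670 × 100 = 11.44%

11.44%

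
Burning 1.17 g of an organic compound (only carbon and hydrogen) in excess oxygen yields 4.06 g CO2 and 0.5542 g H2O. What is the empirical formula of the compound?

C3H2

mol C = 4.06 / 44.01 = 0.09225; mass C = 0.09225 × 12.01 = 1.108 g
mol H = 2 × (0.5542 / 18.02) = 0.06151; mass H = 0.06151 × 1.008 = 0.06200 g
Ratios (÷ 0.06151): C 1.500, H 1.000
Multiply by 2: C 3.00, H 2.00 → C3H2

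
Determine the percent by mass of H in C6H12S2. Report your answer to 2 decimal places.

Molar mass = 6(12.01) + 12(1.008) + 2(32.07) = 148.296 g/mol
Mass of H per mole = 12 × 1.008 = 12.096 g
% H = 12.096 / 148.296 × 100 = 8.16%

8.16%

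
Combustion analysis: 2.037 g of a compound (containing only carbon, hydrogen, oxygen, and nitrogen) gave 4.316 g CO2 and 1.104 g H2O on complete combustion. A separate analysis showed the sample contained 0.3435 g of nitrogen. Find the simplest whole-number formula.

C4H5NO

mol C = 4.316 / 44.01 = 0.09807; mass C = 0.09807 × 12.01 = 1.178 g
mol H = 2 × (1.104 / 18.02) = 0.1225; mass H = 0.1225 × 1.008 = 0.1235 g
mol N = 0.3435 / 14.01 = 0.02452
mass O = 2.037 − (1.645) = 0.3922 g → mol O = 0.02451
Smallest is O at 0.02451 mol; normalising gives C 4.001, H 4.999, N 1.000, O 1.000
Ratio ≈ 4:5:1:1, so the empirical formula is C4H5NO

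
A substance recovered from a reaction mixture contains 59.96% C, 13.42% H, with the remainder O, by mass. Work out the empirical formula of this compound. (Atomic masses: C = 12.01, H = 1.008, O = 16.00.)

Assume 100 g: 59.96 g C, 13.42 g H, 26.62 g O.
C: 59.96 g ÷ 12.01 g/mol = 4.993 mol
H: 13.42 g ÷ 1.008 g/mol = 13.31 mol
O: 26.62 g ÷ 16.00 g/mol = 1.664 mol
Divide by the smallest (1.664 mol O): C 3.001, H 8.002, O 1.000
≈ 3:8:1 → C3H8O

C3H8O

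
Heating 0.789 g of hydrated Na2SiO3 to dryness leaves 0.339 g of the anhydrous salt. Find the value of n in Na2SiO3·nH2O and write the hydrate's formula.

Mass of water lost = 0.789 − 0.339 = 0.45 g → 0.45 / 18.02 = 0.02497 mol H2O
Molar mass of Na2SiO3 = 122.07 g/mol → mol Na2SiO3 = 0.339 / 122.07 = 0.002777
n = 0.02497 / 0.002777 = 8.99 ≈ 9 → Na2SiO3·9H2O

Na2SiO3·9H2O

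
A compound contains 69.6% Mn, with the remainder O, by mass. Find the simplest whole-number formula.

Mn2O3

Assume 100 g: 69.6 g Mn, 30.4 g O.
Moles — Mn: 69.6 / 54.94 = 1.267 mol; O: 30.4 / 16.00 = 1.9 mol
Smallest is Mn at 1.267 mol; normalising gives Mn 1.000, O 1.500
Multiply by 2: Mn 2.00, O 3.00 → Mn2O3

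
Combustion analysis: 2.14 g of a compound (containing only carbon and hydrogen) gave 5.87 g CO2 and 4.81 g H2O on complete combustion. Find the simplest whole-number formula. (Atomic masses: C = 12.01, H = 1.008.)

CH4

mol C = 5.87 / 44.01 = 0.1334; mass C = 0.1334 × 12.01 = 1.602 g
mol H = 2 × (4.81 / 18.02) = 0.5339; mass H = 0.5339 × 1.008 = 0.5381 g
Divide by the smallest (0.1334 mol C): C 1.000, H 4.003
≈ 1:4 → CH4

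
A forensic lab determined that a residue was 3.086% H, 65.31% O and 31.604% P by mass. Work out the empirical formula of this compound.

H3O4P

Assume 100 g: 3.086 g H, 65.31 g O, 31.604 g P.
H: 3.086 g ÷ 1.008 g/mol = 3.062 mol
O: 65.31 g ÷ 16.00 g/mol = 4.082 mol
P: 31.604 g ÷ 30.97 g/mol = 1.02 mol
Divide by the smallest (1.02 mol P): H 3.000, O 4.000, P 1.000
≈ 3:4:1 → H3O4P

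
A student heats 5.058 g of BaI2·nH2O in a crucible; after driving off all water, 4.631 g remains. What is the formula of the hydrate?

BaI2·2H2O

Mass of water lost = 5.058 − 4.631 = 0.427 g → 0.427 / 18.02 = 0.0237 mol H2O
Molar mass of BaI2 = 391.13 g/mol → mol BaI2 = 4.631 / 391.13 = 0.01184
n = 0.0237 / 0.01184 = 2.00 ≈ 2 → BaI2·2H2O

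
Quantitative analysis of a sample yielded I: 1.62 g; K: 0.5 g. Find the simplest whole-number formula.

Moles — I: 1.62 / 126.90 = 0.01277 mol; K: 0.5 / 39.10 = 0.01279 mol
Ratios (÷ 0.01277): I 1.000, K 1.002
Ratio ≈ 1:1, so the empirical formula is IK

IK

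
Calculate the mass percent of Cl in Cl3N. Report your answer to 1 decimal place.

Molar mass = 3(35.45) + 1(14.01) = 120.360 g/mol
Mass of Cl per mole = 3 × 35.45 = 106.350 g
% Cl = 106.350 / 120.360 × 100 = 88.4%

88.4%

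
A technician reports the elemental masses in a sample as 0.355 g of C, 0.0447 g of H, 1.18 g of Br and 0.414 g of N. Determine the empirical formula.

C: 0.355 g ÷ 12.01 g/mol = 0.02956 mol
H: 0.0447 g ÷ 1.008 g/mol = 0.04435 mol
Br: 1.18 g ÷ 79.90 g/mol = 0.01477 mol
N: 0.414 g ÷ 14.01 g/mol = 0.02955 mol
Ratios (÷ 0.01477): C 2.001, H 3.003, Br 1.000, N 2.001
→ C2H3BrN2

C2H3BrN2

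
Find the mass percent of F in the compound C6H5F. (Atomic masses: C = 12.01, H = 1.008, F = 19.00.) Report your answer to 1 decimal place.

Molar mass = 6(12.01) + 5(1.008) + 1(19.00) = 96.100 g/mol
Mass of F per mole = 1 × 19.00 = 19.000 g
% F = 19.000 / 96.100 × 100 = 19.8%

19.8%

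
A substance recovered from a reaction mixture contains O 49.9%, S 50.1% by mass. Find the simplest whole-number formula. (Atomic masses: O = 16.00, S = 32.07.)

O2S

Assume 100 g: 49.9 g O, 50.1 g S.
n(O) = 49.9/16.00 = 3.119, n(S) = 50.1/32.07 = 1.562
Divide by the smallest (1.562 mol S): O 1.996, S 1.000
→ O2S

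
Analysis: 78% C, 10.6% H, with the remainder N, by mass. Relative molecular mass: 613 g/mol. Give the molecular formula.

C40H65N5

Assume 100 g: 78 g C, 10.6 g H, 11.4 g N.
Moles — C: 78 / 12.01 = 6.495 mol; H: 10.6 / 1.008 = 10.52 mol; N: 11.4 / 14.01 = 0.8137 mol
Smallest is N at 0.8137 mol; normalising gives C 7.982, H 12.923, N 1.000
→ C8H13N
Empirical-formula mass = 123.19 g/mol
n = 613 / 123.19 = 4.98 ≈ 5
Molecular formula = (C8H13N)×5 = C40H65N5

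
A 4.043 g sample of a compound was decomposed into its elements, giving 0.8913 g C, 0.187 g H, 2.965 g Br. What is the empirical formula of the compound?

Moles — C: 0.8913 / 12.01 = 0.07421 mol; H: 0.187 / 1.008 = 0.1855 mol; Br: 2.965 / 79.90 = 0.03711 mol
Smallest is Br at 0.03711 mol; normalising gives C 2.000, H 4.999, Br 1.000
≈ 2:5:1 → C2H5Br

C2H5Br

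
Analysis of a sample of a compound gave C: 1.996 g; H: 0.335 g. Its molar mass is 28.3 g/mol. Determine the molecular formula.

C2H4

C: 1.996 g ÷ 12.01 g/mol = 0.1662 mol
H: 0.335 g ÷ 1.008 g/mol = 0.3323 mol
Divide by the smallest (0.1662 mol C): C 1.000, H 2.000
≈ 1:2 → CH2
Empirical-formula mass = 14.03 g/mol
n = 28.3 / 14.03 = 2.02 ≈ 2
Molecular formula = (CH2)×2 = C2H4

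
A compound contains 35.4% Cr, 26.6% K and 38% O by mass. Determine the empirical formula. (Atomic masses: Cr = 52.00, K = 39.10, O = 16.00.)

Assume 100 g: 35.4 g Cr, 26.6 g K, 38 g O.
Cr: 35.4 g ÷ 52.00 g/mol = 0.6808 mol
K: 26.6 g ÷ 39.10 g/mol = 0.6803 mol
O: 38 g ÷ 16.00 g/mol = 2.375 mol
Smallest is K at 0.6803 mol; normalising gives Cr 1.001, K 1.000, O 3.491
Multiply by 2: Cr 2.00, K 2.00, O 6.98 → Cr2K2O7

Cr2K2O7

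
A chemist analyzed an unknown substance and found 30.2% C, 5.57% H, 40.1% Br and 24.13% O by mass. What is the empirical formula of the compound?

C5H11BrO3

Assume 100 g: 30.2 g C, 5.57 g H, 40.1 g Br, 24.13 g O.
n(C) = 30.2/12.01 = 2.515, n(H) = 5.57/1.008 = 5.526, n(Br) = 40.1/79.90 = 0.5019, n(O) = 24.13/16.00 = 1.508
Smallest is Br at 0.5019 mol; normalising gives C 5.010, H 11.010, Br 1.000, O 3.005
Ratio ≈ 5:11:1:3, so the empirical formula is C5H11BrO3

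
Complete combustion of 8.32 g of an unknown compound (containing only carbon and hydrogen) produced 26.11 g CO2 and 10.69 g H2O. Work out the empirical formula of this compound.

CH2

mol C = 26.11 / 44.01 = 0.5933; mass C = 0.5933 × 12.01 = 7.125 g
mol H = 2 × (10.69 / 18.02) = 1.186; mass H = 1.186 × 1.008 = 1.196 g
Smallest is C at 0.5933 mol; normalising gives C 1.000, H 2.000
Ratio ≈ 1:2, so the empirical formula is CH2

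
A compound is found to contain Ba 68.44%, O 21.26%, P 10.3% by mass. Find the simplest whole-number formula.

Ba3O8P2

Assume 100 g: 68.44 g Ba, 21.26 g O, 10.3 g P.
Ba: 68.44 g ÷ 137.33 g/mol = 0.4984 mol
O: 21.26 g ÷ 16.00 g/mol = 1.329 mol
P: 10.3 g ÷ 30.97 g/mol = 0.3326 mol
Divide by the smallest (0.3326 mol P): Ba 1.498, O 3.995, P 1.000
×2: Ba 3.00, O 7.99, P 2.00 → Ba3O8P2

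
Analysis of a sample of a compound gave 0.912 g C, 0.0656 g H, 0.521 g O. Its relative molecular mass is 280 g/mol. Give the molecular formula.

n(C) = 0.912/12.01 = 0.07594, n(H) = 0.0656/1.008 = 0.06508, n(O) = 0.521/16.00 = 0.03256
Divide by the smallest (0.03256 mol O): C 2.332, H 1.999, O 1.000
×3: C 7.00, H 6.00, O 3.00 → C7H6O3
Empirical-formula mass = 138.12 g/mol
n = 280 / 138.12 = 2.03 ≈ 2
Molecular formula = (C7H6O3)×2 = C14H12O6

C14H12O6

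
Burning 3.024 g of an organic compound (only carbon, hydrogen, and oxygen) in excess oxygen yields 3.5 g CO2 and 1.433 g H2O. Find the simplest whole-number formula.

mol C = 3.5 / 44.01 = 0.07953; mass C = 0.07953 × 12.01 = 0.9551 g
mol H = 2 × (1.433 / 18.02) = 0.1590; mass H = 0.1590 × 1.008 = 0.1603 g
mass O = 3.024 − (1.115) = 1.909 g → mol O = 0.1193
Smallest is C at 0.07953 mol; normalising gives C 1.000, H 2.000, O 1.500
×2: C 2.00, H 4.00, O 3.00 → C2H4O3

C2H4O3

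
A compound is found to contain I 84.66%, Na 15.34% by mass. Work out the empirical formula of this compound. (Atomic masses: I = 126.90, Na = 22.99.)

Assume 100 g: 84.66 g I, 15.34 g Na.
I: 84.66 g ÷ 126.90 g/mol = 0.6671 mol
Na: 15.34 g ÷ 22.99 g/mol = 0.6672 mol
Ratios (÷ 0.6671): I 1.000, Na 1.000
≈ 1:1 → INa

INa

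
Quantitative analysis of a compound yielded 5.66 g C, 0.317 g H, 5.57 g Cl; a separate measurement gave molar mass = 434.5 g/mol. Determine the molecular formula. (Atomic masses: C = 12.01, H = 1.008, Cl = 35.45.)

n(C) = 5.66/12.01 = 0.4713, n(H) = 0.317/1.008 = 0.3145, n(Cl) = 5.57/35.45 = 0.1571
Ratios (÷ 0.1571): C 2.999, H 2.002, Cl 1.000
→ C3H2Cl
Empirical-formula mass = 73.50 g/mol
n = 434.5 / 73.50 = 5.91 ≈ 6
Molecular formula = (C3H2Cl)×6 = C18H12Cl6

C18H12Cl6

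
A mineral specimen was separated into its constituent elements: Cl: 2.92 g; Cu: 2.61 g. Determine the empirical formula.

Cl2Cu

Moles — Cl: 2.92 / 35.45 = 0.08237 mol; Cu: 2.61 / 63.55 = 0.04107 mol
Smallest is Cu at 0.04107 mol; normalising gives Cl 2.006, Cu 1.000
Ratio ≈ 2:1, so the empirical formula is Cl2Cu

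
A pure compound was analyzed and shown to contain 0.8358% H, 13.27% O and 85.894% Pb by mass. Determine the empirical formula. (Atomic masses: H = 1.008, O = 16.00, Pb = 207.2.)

H2O2Pb

Assume 100 g: 0.8358 g H, 13.27 g O, 85.894 g Pb.
H: 0.8358 g ÷ 1.008 g/mol = 0.8292 mol
O: 13.27 g ÷ 16.00 g/mol = 0.8294 mol
Pb: 85.894 g ÷ 207.2 g/mol = 0.4145 mol
Divide by the smallest (0.4145 mol Pb): H 2.000, O 2.001, Pb 1.000
≈ 2:2:1 → H2O2Pb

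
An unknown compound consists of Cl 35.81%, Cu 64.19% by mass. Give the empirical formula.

Assume 100 g: 35.81 g Cl, 64.19 g Cu.
Cl: 35.81 g ÷ 35.45 g/mol = 1.01 mol
Cu: 64.19 g ÷ 63.55 g/mol = 1.01 mol
Divide by the smallest (1.01 mol Cu): Cl 1.000, Cu 1.000
→ ClCu

ClCu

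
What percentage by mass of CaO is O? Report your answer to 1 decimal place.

Molar mass = 1(40.08) + 1(16.00) = 56.080 g/mol
Mass of O per mole = 1 × 16.00 = 16.000 g
% O = 16.000 / 56.080 × 100 = 28.5%

28.5%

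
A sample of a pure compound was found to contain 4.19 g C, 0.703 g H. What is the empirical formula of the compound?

C: 4.19 g ÷ 12.01 g/mol = 0.3489 mol
H: 0.703 g ÷ 1.008 g/mol = 0.6974 mol
Divide by the smallest (0.3489 mol C): C 1.000, H 1.999
→ CH2

CH2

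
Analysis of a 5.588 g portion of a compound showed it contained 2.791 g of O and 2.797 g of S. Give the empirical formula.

O2S

n(O) = 2.791/16.00 = 0.1744, n(S) = 2.797/32.07 = 0.08722
Divide by the smallest (0.08722 mol S): O 2.000, S 1.000
Ratio ≈ 2:1, so the empirical formula is O2S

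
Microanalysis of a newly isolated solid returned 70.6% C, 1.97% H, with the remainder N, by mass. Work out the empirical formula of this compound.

C3HN

Assume 100 g: 70.6 g C, 1.97 g H, 27.43 g N.
C: 70.6 g ÷ 12.01 g/mol = 5.878 mol
H: 1.97 g ÷ 1.008 g/mol = 1.954 mol
N: 27.43 g ÷ 14.01 g/mol = 1.958 mol
Smallest is H at 1.954 mol; normalising gives C 3.008, H 1.000, N 1.002
Ratio ≈ 3:1:1, so the empirical formula is C3HN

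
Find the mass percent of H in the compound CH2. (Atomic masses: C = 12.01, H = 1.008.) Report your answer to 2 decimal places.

Molar mass = 1(12.01) + 2(1.008) = 14.026 g/mol
Mass of H per mole = 2 × 1.008 = 2.016 g
% H = 2.016 / 14.026 × 100 = 14.37%

14.37%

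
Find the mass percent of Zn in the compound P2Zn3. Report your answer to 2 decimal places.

76.00%

Molar mass = 2(30.97) + 3(65.38) = 258.080 g/mol
Mass of Zn per mole = 3 × 65.38 = 196.140 g
% Zn = 196.140 / 258.080 × 100 = 76.00%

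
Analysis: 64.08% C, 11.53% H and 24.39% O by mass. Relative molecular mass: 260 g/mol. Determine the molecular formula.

C14H30O4

Assume 100 g: 64.08 g C, 11.53 g H, 24.39 g O.
C: 64.08 g ÷ 12.01 g/mol = 5.336 mol
H: 11.53 g ÷ 1.008 g/mol = 11.44 mol
O: 24.39 g ÷ 16.00 g/mol = 1.524 mol
Ratios (÷ 1.524): C 3.500, H 7.504, O 1.000
×2: C 7.00, H 15.01, O 2.00 → C7H15O2
Empirical-formula mass = 131.19 g/mol
n = 260 / 131.19 = 1.98 ≈ 2
Molecular formula = (C7H15O2)×2 = C14H30O4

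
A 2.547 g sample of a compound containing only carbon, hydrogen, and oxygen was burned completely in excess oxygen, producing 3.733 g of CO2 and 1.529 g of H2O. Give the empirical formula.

CH2O

mol C = 3.733 / 44.01 = 0.08482; mass C = 0.08482 × 12.01 = 1.019 g
mol H = 2 × (1.529 / 18.02) = 0.1697; mass H = 0.1697 × 1.008 = 0.1711 g
mass O = 2.547 − (1.190) = 1.357 g → mol O = 0.08483
Smallest is C at 0.08482 mol; normalising gives C 1.000, H 2.001, O 1.000
→ CH2O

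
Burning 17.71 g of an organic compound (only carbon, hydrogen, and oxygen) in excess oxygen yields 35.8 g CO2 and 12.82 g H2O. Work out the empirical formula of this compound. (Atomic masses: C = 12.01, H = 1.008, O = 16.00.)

C4H7O2

mol C = 35.8 / 44.01 = 0.8135; mass C = 0.8135 × 12.01 = 9.770 g
mol H = 2 × (12.82 / 18.02) = 1.423; mass H = 1.423 × 1.008 = 1.434 g
mass O = 17.71 − (11.20) = 6.506 g → mol O = 0.4066
Divide by the smallest (0.4066 mol O): C 2.000, H 3.499, O 1.000
×2: C 4.00, H 7.00, O 2.00 → C4H7O2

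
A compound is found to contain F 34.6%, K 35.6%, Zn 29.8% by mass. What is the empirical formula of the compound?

F4K2Zn

Assume 100 g: 34.6 g F, 35.6 g K, 29.8 g Zn.
F: 34.6 g ÷ 19.00 g/mol = 1.821 mol
K: 35.6 g ÷ 39.10 g/mol = 0.9105 mol
Zn: 29.8 g ÷ 65.38 g/mol = 0.4558 mol
Ratios (÷ 0.4558): F 3.995, K 1.998, Zn 1.000
≈ 4:2:1 → F4K2Zn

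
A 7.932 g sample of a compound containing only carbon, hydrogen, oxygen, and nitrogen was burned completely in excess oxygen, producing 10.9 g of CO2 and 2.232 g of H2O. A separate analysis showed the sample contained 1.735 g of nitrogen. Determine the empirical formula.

C4H4N2O3

mol C = 10.9 / 44.01 = 0.2477; mass C = 0.2477 × 12.01 = 2.975 g
mol H = 2 × (2.232 / 18.02) = 0.2477; mass H = 0.2477 × 1.008 = 0.2497 g
mol N = 1.735 / 14.01 = 0.1238
mass O = 7.932 − (4.959) = 2.973 g → mol O = 0.1858
Smallest is N at 0.1238 mol; normalising gives C 2.000, H 2.000, N 1.000, O 1.500
×2: C 4.00, H 4.00, N 2.00, O 3.00 → C4H4N2O3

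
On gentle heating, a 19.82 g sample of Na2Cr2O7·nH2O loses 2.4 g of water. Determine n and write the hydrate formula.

Na2Cr2O7·2H2O

Mass of anhydrous Na2Cr2O7 = 19.82 − 2.4 = 17.42 g
mol H2O = 2.4 / 18.02 = 0.1332
Molar mass of Na2Cr2O7 = 261.98 g/mol → mol Na2Cr2O7 = 17.42 / 261.98 = 0.06649
n = 0.1332 / 0.06649 = 2.00 ≈ 2 → Na2Cr2O7·2H2O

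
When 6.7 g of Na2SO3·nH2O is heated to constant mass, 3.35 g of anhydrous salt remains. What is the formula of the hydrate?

Mass of water lost = 6.7 − 3.35 = 3.35 g → 3.35 / 18.02 = 0.1859 mol H2O
Molar mass of Na2SO3 = 126.05 g/mol → mol Na2SO3 = 3.35 / 126.05 = 0.02658
n = 0.1859 / 0.02658 = 7.00 ≈ 7 → Na2SO3·7H2O

Na2SO3·7H2O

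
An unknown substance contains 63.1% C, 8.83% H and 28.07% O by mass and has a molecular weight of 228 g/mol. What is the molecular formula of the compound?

C12H20O4

Assume 100 g: 63.1 g C, 8.83 g H, 28.07 g O.
n(C) = 63.1/12.01 = 5.254, n(H) = 8.83/1.008 = 8.76, n(O) = 28.07/16.00 = 1.754
Divide by the smallest (1.754 mol O): C 2.995, H 4.993, O 1.000
Ratio ≈ 3:5:1, so the empirical formula is C3H5O
Empirical-formula mass = 57.07 g/mol
n = 228 / 57.07 = 4.00 ≈ 4
Molecular formula = (C3H5O)×4 = C12H20O4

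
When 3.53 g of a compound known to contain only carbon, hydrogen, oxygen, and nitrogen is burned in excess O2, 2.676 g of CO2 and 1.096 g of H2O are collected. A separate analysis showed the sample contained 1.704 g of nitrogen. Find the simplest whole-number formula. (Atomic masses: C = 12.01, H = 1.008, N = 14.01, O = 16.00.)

mol C = 2.676 / 44.01 = 0.06080; mass C = 0.06080 × 12.01 = 0.7303 g
mol H = 2 × (1.096 / 18.02) = 0.1216; mass H = 0.1216 × 1.008 = 0.1226 g
mol N = 1.704 / 14.01 = 0.1216
mass O = 3.53 − (2.557) = 0.9731 g → mol O = 0.06082
Smallest is C at 0.0608 mol; normalising gives C 1.000, H 2.001, N 2.000, O 1.000
Ratio ≈ 1:2:2:1, so the empirical formula is CH2N2O

CH2N2O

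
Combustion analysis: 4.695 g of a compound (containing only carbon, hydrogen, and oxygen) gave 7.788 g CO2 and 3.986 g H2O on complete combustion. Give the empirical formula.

mol C = 7.788 / 44.01 = 0.1770; mass C = 0.1770 × 12.01 = 2.125 g
mol H = 2 × (3.986 / 18.02) = 0.4424; mass H = 0.4424 × 1.008 = 0.4459 g
mass O = 4.695 − (2.571) = 2.124 g → mol O = 0.1327
Divide by the smallest (0.1327 mol O): C 1.333, H 3.333, O 1.000
Multiply by 3: C 4.00, H 10.00, O 3.00 → C4H10O3

C4H10O3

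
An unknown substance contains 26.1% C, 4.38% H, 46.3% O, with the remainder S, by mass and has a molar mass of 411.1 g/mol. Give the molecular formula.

C9H18O12S3

Assume 100 g: 26.1 g C, 4.38 g H, 46.3 g O, 23.22 g S.
n(C) = 26.1/12.01 = 2.173, n(H) = 4.38/1.008 = 4.345, n(O) = 46.3/16.00 = 2.894, n(S) = 23.22/32.07 = 0.724
Divide by the smallest (0.724 mol S): C 3.001, H 6.001, O 3.997, S 1.000
Ratio ≈ 3:6:4:1, so the empirical formula is C3H6O4S
Empirical-formula mass = 138.15 g/mol
n = 411.1 / 138.15 = 2.98 ≈ 3
Molecular formula = (C3H6O4S)×3 = C9H18O12S3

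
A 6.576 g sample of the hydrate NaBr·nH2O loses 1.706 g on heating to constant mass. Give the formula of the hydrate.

NaBr·2H2O

Mass of anhydrous NaBr = 6.576 − 1.706 = 4.87 g
mol H2O = 1.706 / 18.02 = 0.09467
Molar mass of NaBr = 102.89 g/mol → mol NaBr = 4.87 / 102.89 = 0.04733
n = 0.09467 / 0.04733 = 2.00 ≈ 2 → NaBr·2H2O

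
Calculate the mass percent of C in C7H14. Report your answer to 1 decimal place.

85.6%

Molar mass = 7(12.01) + 14(1.008) = 98.182 g/mol
Mass of C per mole = 7 × 12.01 = 84.070 g
% C = 84.070 / 98.182 × 100 = 85.6%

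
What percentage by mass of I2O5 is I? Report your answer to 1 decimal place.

76.0%

Molar mass = 2(126.90) + 5(16.00) = 333.800 g/mol
Mass of I per mole = 2 × 126.90 = 253.800 g
% I = 253.800 / 333.800 × 100 = 76.0%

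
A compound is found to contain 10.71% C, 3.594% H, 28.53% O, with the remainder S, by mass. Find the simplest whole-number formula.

CH4O2S2

Assume 100 g: 10.71 g C, 3.594 g H, 28.53 g O, 57.166 g S.
Moles — C: 10.71 / 12.01 = 0.8918 mol; H: 3.594 / 1.008 = 3.565 mol; O: 28.53 / 16.00 = 1.783 mol; S: 57.166 / 32.07 = 1.783 mol
Smallest is C at 0.8918 mol; normalising gives C 1.000, H 3.998, O 2.000, S 1.999
≈ 1:4:2:2 → CH4O2S2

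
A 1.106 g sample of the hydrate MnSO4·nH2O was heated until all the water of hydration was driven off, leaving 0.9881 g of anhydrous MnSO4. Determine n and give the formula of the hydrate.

Mass of water lost = 1.106 − 0.9881 = 0.1179 g → 0.1179 / 18.02 = 0.006543 mol H2O
Molar mass of MnSO4 = 151.01 g/mol → mol MnSO4 = 0.9881 / 151.01 = 0.006543
n = 0.006543 / 0.006543 = 1.00 ≈ 1 → MnSO4·H2O

MnSO4·H2O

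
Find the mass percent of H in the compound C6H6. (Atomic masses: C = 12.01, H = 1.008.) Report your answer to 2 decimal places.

Molar mass = 6(12.01) + 6(1.008) = 78.108 g/mol
Mass of H per mole = 6 × 1.008 = 6.048 g
% H = 6.048 / 78.108 × 100 = 7.74%

7.74%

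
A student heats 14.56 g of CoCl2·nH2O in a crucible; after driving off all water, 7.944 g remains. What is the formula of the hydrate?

CoCl2·6H2O

Mass of water lost = 14.56 − 7.944 = 6.616 g → 6.616 / 18.02 = 0.3671 mol H2O
Molar mass of CoCl2 = 129.83 g/mol → mol CoCl2 = 7.944 / 129.83 = 0.06119
n = 0.3671 / 0.06119 = 6.00 ≈ 6 → CoCl2·6H2O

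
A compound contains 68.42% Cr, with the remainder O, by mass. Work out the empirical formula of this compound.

Assume 100 g: 68.42 g Cr, 31.58 g O.
n(Cr) = 68.42/52.00 = 1.316, n(O) = 31.58/16.00 = 1.974
Divide by the smallest (1.316 mol Cr): Cr 1.000, O 1.500
Multiply by 2: Cr 2.00, O 3.00 → Cr2O3

Cr2O3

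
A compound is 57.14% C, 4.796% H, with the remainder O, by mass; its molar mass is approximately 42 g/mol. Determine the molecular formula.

Assume 100 g: 57.14 g C, 4.796 g H, 38.064 g O.
n(C) = 57.14/12.01 = 4.758, n(H) = 4.796/1.008 = 4.758, n(O) = 38.064/16.00 = 2.379
Smallest is O at 2.379 mol; normalising gives C 2.000, H 2.000, O 1.000
→ C2H2O
Empirical-formula mass = 42.04 g/mol
n = 42 / 42.04 = 1.00 ≈ 1
Molecular formula = empirical formula = C2H2O

C2H2O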